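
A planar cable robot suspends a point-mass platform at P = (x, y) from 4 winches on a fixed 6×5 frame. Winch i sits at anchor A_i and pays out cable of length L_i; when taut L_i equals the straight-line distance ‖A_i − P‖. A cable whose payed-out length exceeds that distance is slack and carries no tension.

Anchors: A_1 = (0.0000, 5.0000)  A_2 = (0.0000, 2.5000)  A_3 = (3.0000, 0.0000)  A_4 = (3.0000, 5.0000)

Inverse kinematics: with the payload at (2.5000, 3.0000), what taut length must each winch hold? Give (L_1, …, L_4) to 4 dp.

(3.2016, 2.5495, 3.0414, 2.0616)

cable 1: Δx=-2.5000, Δy=2.0000; L_1 = √(Δx²+Δy²) = 3.2016
cable 2: Δx=-2.5000, Δy=-0.5000; L_2 = √(Δx²+Δy²) = 2.5495
cable 3: Δx=0.5000, Δy=-3.0000; L_3 = √(Δx²+Δy²) = 3.0414
cable 4: Δx=0.5000, Δy=2.0000; L_4 = √(Δx²+Δy²) = 2.0616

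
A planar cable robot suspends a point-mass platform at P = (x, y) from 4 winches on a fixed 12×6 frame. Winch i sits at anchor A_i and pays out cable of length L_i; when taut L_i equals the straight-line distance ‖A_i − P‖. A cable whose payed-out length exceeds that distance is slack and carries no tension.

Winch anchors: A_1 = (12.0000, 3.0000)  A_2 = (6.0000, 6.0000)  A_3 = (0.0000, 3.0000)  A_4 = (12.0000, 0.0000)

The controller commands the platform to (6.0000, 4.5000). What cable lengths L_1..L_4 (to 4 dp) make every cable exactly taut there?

(6.1847, 1.5000, 6.1847, 7.5000)

L_1: Δ = A_1−P = (6.0000, -1.5000) → ‖Δ‖ = √38.2500 = 6.1847
L_2: Δ = A_2−P = (0.0000, 1.5000) → ‖Δ‖ = √2.2500 = 1.5000
L_3: Δ = A_3−P = (-6.0000, -1.5000) → ‖Δ‖ = √38.2500 = 6.1847
L_4: Δ = A_4−P = (6.0000, -4.5000) → ‖Δ‖ = √56.2500 = 7.5000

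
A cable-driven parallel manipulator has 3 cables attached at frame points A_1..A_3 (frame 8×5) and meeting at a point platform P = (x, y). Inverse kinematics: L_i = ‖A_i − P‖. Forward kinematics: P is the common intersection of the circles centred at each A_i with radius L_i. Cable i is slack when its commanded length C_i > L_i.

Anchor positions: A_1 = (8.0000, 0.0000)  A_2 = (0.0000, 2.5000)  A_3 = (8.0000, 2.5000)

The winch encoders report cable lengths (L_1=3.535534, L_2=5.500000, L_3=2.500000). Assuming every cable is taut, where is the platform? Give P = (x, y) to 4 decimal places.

(5.5000, 2.5000)

each cable: (A_i−P)·(A_i−P) = L_i²; let q_i = ‖A_i‖²−L_i²
q_1 = 64.0000+0.0000−12.5000 = 51.5000
row 1: 16.0000x − 5.0000y = 75.5000  (q_2=-24.0000)
row 2: 0.0000x − 5.0000y = -12.5000  (q_3=64.0000)
Cramer on rows 1–2 → x = 5.5000, y = 2.5000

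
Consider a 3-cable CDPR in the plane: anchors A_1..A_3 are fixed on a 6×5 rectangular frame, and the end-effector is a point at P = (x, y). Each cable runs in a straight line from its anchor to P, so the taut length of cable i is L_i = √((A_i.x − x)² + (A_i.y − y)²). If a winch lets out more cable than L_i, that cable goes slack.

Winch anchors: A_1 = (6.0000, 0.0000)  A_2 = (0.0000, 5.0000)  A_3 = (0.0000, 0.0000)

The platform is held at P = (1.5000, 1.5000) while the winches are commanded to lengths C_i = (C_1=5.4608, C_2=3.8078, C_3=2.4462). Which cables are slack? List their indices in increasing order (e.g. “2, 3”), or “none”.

1, 3

cable 1: L_1 = ‖A_1−P‖ = 4.7434;  C_1 = 5.4608 → slack
cable 2: L_2 = ‖A_2−P‖ = 3.8079;  C_2 = 3.8078 → taut
cable 3: L_3 = ‖A_3−P‖ = 2.1213;  C_3 = 2.4462 → slack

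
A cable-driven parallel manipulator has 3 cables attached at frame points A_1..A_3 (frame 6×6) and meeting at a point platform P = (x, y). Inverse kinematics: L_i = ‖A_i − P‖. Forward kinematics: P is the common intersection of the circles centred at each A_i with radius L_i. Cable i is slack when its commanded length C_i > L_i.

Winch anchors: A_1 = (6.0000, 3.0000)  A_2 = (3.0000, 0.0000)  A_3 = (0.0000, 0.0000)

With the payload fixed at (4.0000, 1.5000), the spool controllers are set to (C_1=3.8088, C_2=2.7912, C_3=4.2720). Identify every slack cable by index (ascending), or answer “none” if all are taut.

1, 2

i=1: geometric 2.5000 vs commanded 3.8088 ⇒ slack
i=2: geometric 1.8028 vs commanded 2.7912 ⇒ slack
i=3: geometric 4.2720 vs commanded 4.2720 ⇒ taut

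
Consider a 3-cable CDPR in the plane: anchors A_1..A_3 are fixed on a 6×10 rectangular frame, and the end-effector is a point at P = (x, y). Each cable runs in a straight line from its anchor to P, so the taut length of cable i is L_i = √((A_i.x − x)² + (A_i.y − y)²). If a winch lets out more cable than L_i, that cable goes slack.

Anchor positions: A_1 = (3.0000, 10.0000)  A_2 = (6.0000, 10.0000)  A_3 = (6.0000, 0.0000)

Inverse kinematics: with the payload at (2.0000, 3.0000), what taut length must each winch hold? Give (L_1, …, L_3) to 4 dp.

cable 1: Δx=1.0000, Δy=7.0000; L_1 = √(Δx²+Δy²) = 7.0711
cable 2: Δx=4.0000, Δy=7.0000; L_2 = √(Δx²+Δy²) = 8.0623
cable 3: Δx=4.0000, Δy=-3.0000; L_3 = √(Δx²+Δy²) = 5.0000

(7.0711, 8.0623, 5.0000)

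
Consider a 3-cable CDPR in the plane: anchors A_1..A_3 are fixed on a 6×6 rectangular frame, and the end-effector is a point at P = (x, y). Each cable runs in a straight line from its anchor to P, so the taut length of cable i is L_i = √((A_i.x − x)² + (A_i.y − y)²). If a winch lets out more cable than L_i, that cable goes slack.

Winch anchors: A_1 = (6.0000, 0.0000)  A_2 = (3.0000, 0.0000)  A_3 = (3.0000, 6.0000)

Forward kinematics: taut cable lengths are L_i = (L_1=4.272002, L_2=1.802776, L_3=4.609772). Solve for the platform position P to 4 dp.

(2.0000, 1.5000)

expand ‖A_i−P‖²=L_i² and subtract eq 1 (k_i ≔ ‖A_i‖²−L_i²)
k_1 = 36.0000+0.0000−18.2500 = 17.7500
eq1−eq2 → [6.0000  0.0000]·P = 12.0000
eq1−eq3 → [6.0000  -12.0000]·P = -6.0000
2×2 solve → P = (2.0000, 1.5000)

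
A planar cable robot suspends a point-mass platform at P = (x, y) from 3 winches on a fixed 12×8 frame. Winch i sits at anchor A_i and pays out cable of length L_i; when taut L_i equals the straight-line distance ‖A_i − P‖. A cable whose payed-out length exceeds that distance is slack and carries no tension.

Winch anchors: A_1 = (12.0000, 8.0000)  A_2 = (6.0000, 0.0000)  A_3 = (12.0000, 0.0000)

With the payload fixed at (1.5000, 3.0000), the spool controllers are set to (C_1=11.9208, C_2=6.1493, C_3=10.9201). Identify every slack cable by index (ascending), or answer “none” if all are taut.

1, 2

cable 1: L_1 = ‖A_1−P‖ = 11.6297;  C_1 = 11.9208 → slack
cable 2: L_2 = ‖A_2−P‖ = 5.4083;  C_2 = 6.1493 → slack
cable 3: L_3 = ‖A_3−P‖ = 10.9202;  C_3 = 10.9201 → taut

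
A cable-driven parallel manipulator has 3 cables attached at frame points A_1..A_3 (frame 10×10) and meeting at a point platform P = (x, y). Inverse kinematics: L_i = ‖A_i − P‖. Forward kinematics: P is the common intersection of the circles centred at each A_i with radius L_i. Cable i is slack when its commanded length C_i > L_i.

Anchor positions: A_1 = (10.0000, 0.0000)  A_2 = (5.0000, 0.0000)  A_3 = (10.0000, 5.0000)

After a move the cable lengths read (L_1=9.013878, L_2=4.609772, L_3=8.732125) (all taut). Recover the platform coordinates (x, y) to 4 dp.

expand ‖A_i−P‖²=L_i² and subtract eq 1 (k_i ≔ ‖A_i‖²−L_i²)
k_1 = 100.0000+0.0000−81.2500 = 18.7500
eq1−eq2 → [10.0000  0.0000]·P = 15.0000
eq1−eq3 → [0.0000  -10.0000]·P = -30.0000
2×2 solve → P = (1.5000, 3.0000)

(1.5000, 3.0000)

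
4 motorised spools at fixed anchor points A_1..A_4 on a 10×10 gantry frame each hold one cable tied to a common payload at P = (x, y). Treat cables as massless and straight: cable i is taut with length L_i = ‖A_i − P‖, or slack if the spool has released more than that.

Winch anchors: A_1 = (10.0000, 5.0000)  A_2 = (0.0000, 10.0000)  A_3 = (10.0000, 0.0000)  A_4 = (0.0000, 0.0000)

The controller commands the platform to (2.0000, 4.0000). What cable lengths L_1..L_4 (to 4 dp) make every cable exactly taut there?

(8.0623, 6.3246, 8.9443, 4.4721)

L_1: Δ = A_1−P = (8.0000, 1.0000) → ‖Δ‖ = √65.0000 = 8.0623
L_2: Δ = A_2−P = (-2.0000, 6.0000) → ‖Δ‖ = √40.0000 = 6.3246
L_3: Δ = A_3−P = (8.0000, -4.0000) → ‖Δ‖ = √80.0000 = 8.9443
L_4: Δ = A_4−P = (-2.0000, -4.0000) → ‖Δ‖ = √20.0000 = 4.4721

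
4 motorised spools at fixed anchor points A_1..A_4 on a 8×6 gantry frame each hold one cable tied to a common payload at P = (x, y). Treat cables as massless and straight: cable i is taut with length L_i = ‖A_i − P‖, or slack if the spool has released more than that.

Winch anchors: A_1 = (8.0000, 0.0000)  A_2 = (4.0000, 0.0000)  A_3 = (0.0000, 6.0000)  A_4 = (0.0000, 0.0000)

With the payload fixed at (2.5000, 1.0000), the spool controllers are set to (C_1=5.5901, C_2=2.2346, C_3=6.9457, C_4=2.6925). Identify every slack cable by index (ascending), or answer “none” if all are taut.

2, 3

cable 1: L_1 = ‖A_1−P‖ = 5.5902;  C_1 = 5.5901 → taut
cable 2: L_2 = ‖A_2−P‖ = 1.8028;  C_2 = 2.2346 → slack
cable 3: L_3 = ‖A_3−P‖ = 5.5902;  C_3 = 6.9457 → slack
cable 4: L_4 = ‖A_4−P‖ = 2.6926;  C_4 = 2.6925 → taut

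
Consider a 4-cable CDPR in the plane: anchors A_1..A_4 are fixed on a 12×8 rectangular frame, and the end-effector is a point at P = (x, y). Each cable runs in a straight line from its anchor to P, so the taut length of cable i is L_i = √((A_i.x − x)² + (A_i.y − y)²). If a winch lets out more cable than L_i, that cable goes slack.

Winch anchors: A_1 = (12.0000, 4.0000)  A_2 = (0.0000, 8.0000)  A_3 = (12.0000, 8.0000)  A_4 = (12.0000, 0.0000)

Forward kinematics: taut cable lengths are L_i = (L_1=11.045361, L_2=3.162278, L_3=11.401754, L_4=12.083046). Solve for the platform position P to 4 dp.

(1.0000, 5.0000)

each cable: (A_i−P)·(A_i−P) = L_i²; let k_i = ‖A_i‖²−L_i²
k_1 = 144.0000+16.0000−122.0000 = 38.0000
row 1: 24.0000x − 8.0000y = -16.0000  (k_2=54.0000)
row 2: 0.0000x − 8.0000y = -40.0000  (k_3=78.0000)
row 3: 0.0000x + 8.0000y = 40.0000  (k_4=-2.0000)
Cramer on rows 1–2 → x = 1.0000, y = 5.0000
check cable 4: ‖A_4−P‖² = 146.0000 ≈ L_4² = 146.0000 ✓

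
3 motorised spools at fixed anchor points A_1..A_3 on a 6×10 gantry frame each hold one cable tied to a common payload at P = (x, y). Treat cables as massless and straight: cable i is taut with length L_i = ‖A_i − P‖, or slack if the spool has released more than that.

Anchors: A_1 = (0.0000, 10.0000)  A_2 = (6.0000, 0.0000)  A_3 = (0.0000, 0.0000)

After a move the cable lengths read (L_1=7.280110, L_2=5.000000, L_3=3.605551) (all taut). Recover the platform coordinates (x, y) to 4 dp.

circle eqns → linear via eq_j − eq_1; set c_j = A_j·A_j − L_j²
c_1 = 0.0000+100.0000−53.0000 = 47.0000
-12.0000·x + 20.0000·y = c_1−c_2 = 36.0000
0.0000·x + 20.0000·y = c_1−c_3 = 60.0000
solve first two rows → x=2.0000, y=3.0000

(2.0000, 3.0000)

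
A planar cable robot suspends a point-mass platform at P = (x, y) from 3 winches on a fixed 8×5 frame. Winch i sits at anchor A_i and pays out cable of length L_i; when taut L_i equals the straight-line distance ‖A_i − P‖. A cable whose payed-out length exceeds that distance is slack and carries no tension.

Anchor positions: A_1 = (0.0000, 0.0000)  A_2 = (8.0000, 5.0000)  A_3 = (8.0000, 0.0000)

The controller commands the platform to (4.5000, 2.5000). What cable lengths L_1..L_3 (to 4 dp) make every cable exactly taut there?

cable 1: Δx=-4.5000, Δy=-2.5000; L_1 = √(Δx²+Δy²) = 5.1478
cable 2: Δx=3.5000, Δy=2.5000; L_2 = √(Δx²+Δy²) = 4.3012
cable 3: Δx=3.5000, Δy=-2.5000; L_3 = √(Δx²+Δy²) = 4.3012

(5.1478, 4.3012, 4.3012)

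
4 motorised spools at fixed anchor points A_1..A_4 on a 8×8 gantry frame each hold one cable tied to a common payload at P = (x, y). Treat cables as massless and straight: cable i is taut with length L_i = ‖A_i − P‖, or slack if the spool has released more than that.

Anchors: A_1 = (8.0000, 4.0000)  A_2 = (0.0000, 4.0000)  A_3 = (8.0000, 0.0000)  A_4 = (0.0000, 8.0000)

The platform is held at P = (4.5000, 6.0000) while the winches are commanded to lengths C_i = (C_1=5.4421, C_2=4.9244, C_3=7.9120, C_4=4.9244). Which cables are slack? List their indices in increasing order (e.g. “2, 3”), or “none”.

i=1: geometric 4.0311 vs commanded 5.4421 ⇒ slack
i=2: geometric 4.9244 vs commanded 4.9244 ⇒ taut
i=3: geometric 6.9462 vs commanded 7.9120 ⇒ slack
i=4: geometric 4.9244 vs commanded 4.9244 ⇒ taut

1, 3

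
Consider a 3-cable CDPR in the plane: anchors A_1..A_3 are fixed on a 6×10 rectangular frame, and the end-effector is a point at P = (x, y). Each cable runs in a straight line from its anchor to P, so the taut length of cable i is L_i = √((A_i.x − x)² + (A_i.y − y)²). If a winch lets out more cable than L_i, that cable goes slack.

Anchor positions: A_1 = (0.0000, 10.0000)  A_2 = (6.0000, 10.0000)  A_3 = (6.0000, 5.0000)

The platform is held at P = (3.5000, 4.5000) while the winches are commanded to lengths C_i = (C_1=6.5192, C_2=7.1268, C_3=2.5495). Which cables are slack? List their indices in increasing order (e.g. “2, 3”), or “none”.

2

cable 1: √((-3.5000)²+(5.5000)²)=6.5192, C_1=6.5192: taut
cable 2: √((2.5000)²+(5.5000)²)=6.0415, C_2=7.1268: slack
cable 3: √((2.5000)²+(0.5000)²)=2.5495, C_3=2.5495: taut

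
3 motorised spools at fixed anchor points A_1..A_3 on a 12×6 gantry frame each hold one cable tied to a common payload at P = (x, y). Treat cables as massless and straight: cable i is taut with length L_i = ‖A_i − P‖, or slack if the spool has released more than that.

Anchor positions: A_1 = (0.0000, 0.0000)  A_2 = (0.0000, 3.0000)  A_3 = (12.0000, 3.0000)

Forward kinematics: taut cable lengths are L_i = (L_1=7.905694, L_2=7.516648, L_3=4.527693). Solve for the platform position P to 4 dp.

(7.5000, 2.5000)

each cable: (A_i−P)·(A_i−P) = L_i²; let k_i = ‖A_i‖²−L_i²
k_1 = 0.0000+0.0000−62.5000 = -62.5000
row 1: 0.0000x − 6.0000y = -15.0000  (k_2=-47.5000)
row 2: -24.0000x − 6.0000y = -195.0000  (k_3=132.5000)
Cramer on rows 1–2 → x = 7.5000, y = 2.5000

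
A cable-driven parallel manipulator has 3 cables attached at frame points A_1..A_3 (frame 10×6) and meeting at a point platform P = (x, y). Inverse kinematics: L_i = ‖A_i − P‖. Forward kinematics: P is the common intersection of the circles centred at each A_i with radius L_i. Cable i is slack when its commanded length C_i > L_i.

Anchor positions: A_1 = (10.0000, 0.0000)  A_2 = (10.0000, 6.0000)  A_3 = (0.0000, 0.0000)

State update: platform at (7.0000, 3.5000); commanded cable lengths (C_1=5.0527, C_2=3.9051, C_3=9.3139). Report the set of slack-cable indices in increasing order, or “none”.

i=1: geometric 4.6098 vs commanded 5.0527 ⇒ slack
i=2: geometric 3.9051 vs commanded 3.9051 ⇒ taut
i=3: geometric 7.8262 vs commanded 9.3139 ⇒ slack

1, 3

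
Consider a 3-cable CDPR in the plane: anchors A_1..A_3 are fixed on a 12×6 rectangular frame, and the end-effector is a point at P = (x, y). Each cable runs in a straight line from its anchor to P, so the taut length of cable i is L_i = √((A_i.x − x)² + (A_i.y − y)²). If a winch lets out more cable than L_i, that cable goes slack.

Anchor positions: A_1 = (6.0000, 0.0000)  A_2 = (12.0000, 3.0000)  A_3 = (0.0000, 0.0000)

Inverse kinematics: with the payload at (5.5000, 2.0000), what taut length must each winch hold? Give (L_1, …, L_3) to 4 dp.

L_1: Δ = A_1−P = (0.5000, -2.0000) → ‖Δ‖ = √4.2500 = 2.0616
L_2: Δ = A_2−P = (6.5000, 1.0000) → ‖Δ‖ = √43.2500 = 6.5765
L_3: Δ = A_3−P = (-5.5000, -2.0000) → ‖Δ‖ = √34.2500 = 5.8523

(2.0616, 6.5765, 5.8523)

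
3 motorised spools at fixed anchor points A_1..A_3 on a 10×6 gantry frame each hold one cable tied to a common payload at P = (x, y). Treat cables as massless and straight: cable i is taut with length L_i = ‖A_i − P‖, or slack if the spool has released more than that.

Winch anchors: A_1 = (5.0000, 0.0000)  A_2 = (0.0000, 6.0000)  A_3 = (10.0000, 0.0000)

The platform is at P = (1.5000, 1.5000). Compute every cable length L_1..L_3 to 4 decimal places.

cable 1: Δx=3.5000, Δy=-1.5000; L_1 = √(Δx²+Δy²) = 3.8079
cable 2: Δx=-1.5000, Δy=4.5000; L_2 = √(Δx²+Δy²) = 4.7434
cable 3: Δx=8.5000, Δy=-1.5000; L_3 = √(Δx²+Δy²) = 8.6313

(3.8079, 4.7434, 8.6313)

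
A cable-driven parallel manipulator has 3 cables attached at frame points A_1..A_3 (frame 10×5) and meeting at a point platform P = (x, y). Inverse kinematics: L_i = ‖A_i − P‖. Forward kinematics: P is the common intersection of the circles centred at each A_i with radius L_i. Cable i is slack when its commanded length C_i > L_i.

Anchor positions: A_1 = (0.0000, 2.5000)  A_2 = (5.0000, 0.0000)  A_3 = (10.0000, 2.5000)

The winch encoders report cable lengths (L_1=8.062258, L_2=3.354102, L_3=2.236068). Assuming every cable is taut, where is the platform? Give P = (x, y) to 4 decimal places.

(8.0000, 1.5000)

each cable: (A_i−P)·(A_i−P) = L_i²; let c_i = ‖A_i‖²−L_i²
c_1 = 0.0000+6.2500−65.0000 = -58.7500
row 1: -10.0000x + 5.0000y = -72.5000  (c_2=13.7500)
row 2: -20.0000x + 0.0000y = -160.0000  (c_3=101.2500)
Cramer on rows 1–2 → x = 8.0000, y = 1.5000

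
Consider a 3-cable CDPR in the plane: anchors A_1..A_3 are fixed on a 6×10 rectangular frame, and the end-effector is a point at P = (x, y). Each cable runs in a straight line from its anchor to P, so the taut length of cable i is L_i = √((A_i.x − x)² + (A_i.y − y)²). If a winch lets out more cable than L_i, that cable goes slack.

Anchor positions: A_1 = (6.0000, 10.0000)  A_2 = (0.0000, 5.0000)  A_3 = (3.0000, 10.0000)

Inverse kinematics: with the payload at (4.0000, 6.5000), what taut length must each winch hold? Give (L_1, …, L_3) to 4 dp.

(4.0311, 4.2720, 3.6401)

cable 1: Δx=2.0000, Δy=3.5000; L_1 = √(Δx²+Δy²) = 4.0311
cable 2: Δx=-4.0000, Δy=-1.5000; L_2 = √(Δx²+Δy²) = 4.2720
cable 3: Δx=-1.0000, Δy=3.5000; L_3 = √(Δx²+Δy²) = 3.6401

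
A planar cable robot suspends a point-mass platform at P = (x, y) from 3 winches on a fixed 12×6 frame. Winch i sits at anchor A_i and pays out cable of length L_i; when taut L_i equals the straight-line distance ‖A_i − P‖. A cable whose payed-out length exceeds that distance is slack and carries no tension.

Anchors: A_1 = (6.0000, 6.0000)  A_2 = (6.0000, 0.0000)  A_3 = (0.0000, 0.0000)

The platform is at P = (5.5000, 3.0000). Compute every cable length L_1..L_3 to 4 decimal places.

L_1: Δ = A_1−P = (0.5000, 3.0000) → ‖Δ‖ = √9.2500 = 3.0414
L_2: Δ = A_2−P = (0.5000, -3.0000) → ‖Δ‖ = √9.2500 = 3.0414
L_3: Δ = A_3−P = (-5.5000, -3.0000) → ‖Δ‖ = √39.2500 = 6.2650

(3.0414, 3.0414, 6.2650)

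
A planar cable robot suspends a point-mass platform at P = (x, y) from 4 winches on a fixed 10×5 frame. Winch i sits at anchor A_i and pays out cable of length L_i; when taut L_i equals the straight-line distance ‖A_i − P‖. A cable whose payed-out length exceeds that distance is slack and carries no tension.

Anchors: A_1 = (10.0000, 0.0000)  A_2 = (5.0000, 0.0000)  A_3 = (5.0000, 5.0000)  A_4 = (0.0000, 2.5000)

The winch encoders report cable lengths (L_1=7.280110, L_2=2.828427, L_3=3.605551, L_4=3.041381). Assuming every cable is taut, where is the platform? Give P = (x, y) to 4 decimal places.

(3.0000, 2.0000)

each cable: (A_i−P)·(A_i−P) = L_i²; let q_i = ‖A_i‖²−L_i²
q_1 = 100.0000+0.0000−53.0000 = 47.0000
row 1: 10.0000x + 0.0000y = 30.0000  (q_2=17.0000)
row 2: 10.0000x − 10.0000y = 10.0000  (q_3=37.0000)
row 3: 20.0000x − 5.0000y = 50.0000  (q_4=-3.0000)
Cramer on rows 1–2 → x = 3.0000, y = 2.0000
check cable 4: ‖A_4−P‖² = 9.2500 ≈ L_4² = 9.2500 ✓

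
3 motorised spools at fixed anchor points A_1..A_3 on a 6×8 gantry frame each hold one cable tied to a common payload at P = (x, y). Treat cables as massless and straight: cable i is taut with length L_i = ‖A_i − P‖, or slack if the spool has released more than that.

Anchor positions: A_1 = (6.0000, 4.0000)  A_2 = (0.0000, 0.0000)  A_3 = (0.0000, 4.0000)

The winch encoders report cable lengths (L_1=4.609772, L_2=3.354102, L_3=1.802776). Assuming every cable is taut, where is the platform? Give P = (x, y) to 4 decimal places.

(1.5000, 3.0000)

expand ‖A_i−P‖²=L_i² and subtract eq 1 (q_i ≔ ‖A_i‖²−L_i²)
q_1 = 36.0000+16.0000−21.2500 = 30.7500
eq1−eq2 → [12.0000  8.0000]·P = 42.0000
eq1−eq3 → [12.0000  0.0000]·P = 18.0000
2×2 solve → P = (1.5000, 3.0000)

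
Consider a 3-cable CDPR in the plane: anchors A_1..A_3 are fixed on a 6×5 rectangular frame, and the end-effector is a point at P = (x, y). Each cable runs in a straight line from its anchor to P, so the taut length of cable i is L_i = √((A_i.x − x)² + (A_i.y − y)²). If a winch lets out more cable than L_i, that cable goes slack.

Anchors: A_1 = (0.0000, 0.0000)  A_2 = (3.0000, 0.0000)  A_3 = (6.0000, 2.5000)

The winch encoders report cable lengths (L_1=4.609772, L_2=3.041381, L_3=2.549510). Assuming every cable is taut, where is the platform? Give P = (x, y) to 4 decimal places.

circle eqns → linear via eq_j − eq_1; set c_j = A_j·A_j − L_j²
c_1 = 0.0000+0.0000−21.2500 = -21.2500
-6.0000·x + 0.0000·y = c_1−c_2 = -21.0000
-12.0000·x − 5.0000·y = c_1−c_3 = -57.0000
solve first two rows → x=3.5000, y=3.0000

(3.5000, 3.0000)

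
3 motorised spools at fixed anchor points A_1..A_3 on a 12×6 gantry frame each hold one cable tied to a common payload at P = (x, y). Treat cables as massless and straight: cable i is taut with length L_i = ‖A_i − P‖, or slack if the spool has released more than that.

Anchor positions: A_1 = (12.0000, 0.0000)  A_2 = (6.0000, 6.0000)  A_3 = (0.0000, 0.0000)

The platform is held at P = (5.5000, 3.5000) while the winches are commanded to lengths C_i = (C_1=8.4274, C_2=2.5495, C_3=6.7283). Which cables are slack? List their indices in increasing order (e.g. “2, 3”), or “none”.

i=1: geometric 7.3824 vs commanded 8.4274 ⇒ slack
i=2: geometric 2.5495 vs commanded 2.5495 ⇒ taut
i=3: geometric 6.5192 vs commanded 6.7283 ⇒ slack

1, 3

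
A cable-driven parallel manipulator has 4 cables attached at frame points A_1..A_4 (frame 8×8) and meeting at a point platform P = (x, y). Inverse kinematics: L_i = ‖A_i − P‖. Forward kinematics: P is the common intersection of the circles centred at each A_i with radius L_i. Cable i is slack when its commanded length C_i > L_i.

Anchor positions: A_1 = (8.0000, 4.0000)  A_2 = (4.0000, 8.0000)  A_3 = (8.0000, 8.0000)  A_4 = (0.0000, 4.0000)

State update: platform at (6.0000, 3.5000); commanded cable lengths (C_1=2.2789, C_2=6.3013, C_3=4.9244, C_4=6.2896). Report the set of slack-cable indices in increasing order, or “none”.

cable 1: √((2.0000)²+(0.5000)²)=2.0616, C_1=2.2789: slack
cable 2: √((-2.0000)²+(4.5000)²)=4.9244, C_2=6.3013: slack
cable 3: √((2.0000)²+(4.5000)²)=4.9244, C_3=4.9244: taut
cable 4: √((-6.0000)²+(0.5000)²)=6.0208, C_4=6.2896: slack

1, 2, 4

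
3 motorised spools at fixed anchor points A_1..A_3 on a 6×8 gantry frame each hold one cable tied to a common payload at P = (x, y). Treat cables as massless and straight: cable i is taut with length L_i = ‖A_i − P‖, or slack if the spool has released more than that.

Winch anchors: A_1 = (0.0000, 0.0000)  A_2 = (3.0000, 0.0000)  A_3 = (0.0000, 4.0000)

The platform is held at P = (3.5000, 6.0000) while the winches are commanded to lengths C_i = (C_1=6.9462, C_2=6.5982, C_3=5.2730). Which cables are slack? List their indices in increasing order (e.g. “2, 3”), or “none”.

i=1: geometric 6.9462 vs commanded 6.9462 ⇒ taut
i=2: geometric 6.0208 vs commanded 6.5982 ⇒ slack
i=3: geometric 4.0311 vs commanded 5.2730 ⇒ slack

2, 3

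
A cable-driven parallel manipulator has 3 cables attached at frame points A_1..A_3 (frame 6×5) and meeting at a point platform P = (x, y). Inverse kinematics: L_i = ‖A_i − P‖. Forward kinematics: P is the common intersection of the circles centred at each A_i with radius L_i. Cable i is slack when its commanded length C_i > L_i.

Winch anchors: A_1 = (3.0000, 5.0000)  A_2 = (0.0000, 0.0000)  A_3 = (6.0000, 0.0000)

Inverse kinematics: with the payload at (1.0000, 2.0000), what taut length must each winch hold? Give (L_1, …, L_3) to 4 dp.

(3.6056, 2.2361, 5.3852)

cable 1: Δx=2.0000, Δy=3.0000; L_1 = √(Δx²+Δy²) = 3.6056
cable 2: Δx=-1.0000, Δy=-2.0000; L_2 = √(Δx²+Δy²) = 2.2361
cable 3: Δx=5.0000, Δy=-2.0000; L_3 = √(Δx²+Δy²) = 5.3852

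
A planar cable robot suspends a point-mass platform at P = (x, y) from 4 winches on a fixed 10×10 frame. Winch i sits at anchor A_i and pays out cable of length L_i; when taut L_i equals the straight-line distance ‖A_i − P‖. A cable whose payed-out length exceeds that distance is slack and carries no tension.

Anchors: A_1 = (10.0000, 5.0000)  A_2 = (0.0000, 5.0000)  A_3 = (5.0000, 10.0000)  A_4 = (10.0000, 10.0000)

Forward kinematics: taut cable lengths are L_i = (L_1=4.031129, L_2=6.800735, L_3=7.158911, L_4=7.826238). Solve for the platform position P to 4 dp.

(6.5000, 3.0000)

expand ‖A_i−P‖²=L_i² and subtract eq 1 (k_i ≔ ‖A_i‖²−L_i²)
k_1 = 100.0000+25.0000−16.2500 = 108.7500
eq1−eq2 → [20.0000  0.0000]·P = 130.0000
eq1−eq3 → [10.0000  -10.0000]·P = 35.0000
eq1−eq4 → [0.0000  -10.0000]·P = -30.0000
2×2 solve → P = (6.5000, 3.0000)
check cable 4: ‖A_4−P‖² = 61.2500 ≈ L_4² = 61.2500 ✓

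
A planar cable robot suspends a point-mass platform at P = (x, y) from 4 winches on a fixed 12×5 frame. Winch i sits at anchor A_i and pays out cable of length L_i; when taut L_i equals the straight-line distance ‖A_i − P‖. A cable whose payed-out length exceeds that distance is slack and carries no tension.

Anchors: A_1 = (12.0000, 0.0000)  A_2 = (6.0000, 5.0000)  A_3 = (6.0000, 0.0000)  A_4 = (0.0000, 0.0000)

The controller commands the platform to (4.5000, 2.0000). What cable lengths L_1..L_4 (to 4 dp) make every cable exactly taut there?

L_1: Δ = A_1−P = (7.5000, -2.0000) → ‖Δ‖ = √60.2500 = 7.7621
L_2: Δ = A_2−P = (1.5000, 3.0000) → ‖Δ‖ = √11.2500 = 3.3541
L_3: Δ = A_3−P = (1.5000, -2.0000) → ‖Δ‖ = √6.2500 = 2.5000
L_4: Δ = A_4−P = (-4.5000, -2.0000) → ‖Δ‖ = √24.2500 = 4.9244

(7.7621, 3.3541, 2.5000, 4.9244)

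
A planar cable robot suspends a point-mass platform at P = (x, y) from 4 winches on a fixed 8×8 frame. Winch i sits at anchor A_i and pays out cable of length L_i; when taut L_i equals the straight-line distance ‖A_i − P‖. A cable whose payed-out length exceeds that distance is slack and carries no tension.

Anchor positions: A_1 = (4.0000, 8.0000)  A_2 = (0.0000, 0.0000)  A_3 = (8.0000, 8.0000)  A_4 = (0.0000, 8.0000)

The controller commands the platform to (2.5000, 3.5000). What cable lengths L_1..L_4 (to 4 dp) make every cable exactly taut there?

cable 1: Δx=1.5000, Δy=4.5000; L_1 = √(Δx²+Δy²) = 4.7434
cable 2: Δx=-2.5000, Δy=-3.5000; L_2 = √(Δx²+Δy²) = 4.3012
cable 3: Δx=5.5000, Δy=4.5000; L_3 = √(Δx²+Δy²) = 7.1063
cable 4: Δx=-2.5000, Δy=4.5000; L_4 = √(Δx²+Δy²) = 5.1478

(4.7434, 4.3012, 7.1063, 5.1478)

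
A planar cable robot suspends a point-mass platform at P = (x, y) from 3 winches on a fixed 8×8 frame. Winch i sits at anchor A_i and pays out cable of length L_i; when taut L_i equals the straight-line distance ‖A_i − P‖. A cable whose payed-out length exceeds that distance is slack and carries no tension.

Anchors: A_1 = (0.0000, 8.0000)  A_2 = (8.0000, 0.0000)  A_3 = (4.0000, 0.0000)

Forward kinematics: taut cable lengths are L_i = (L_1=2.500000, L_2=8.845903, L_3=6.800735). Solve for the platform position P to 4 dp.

each cable: (A_i−P)·(A_i−P) = L_i²; let k_i = ‖A_i‖²−L_i²
k_1 = 0.0000+64.0000−6.2500 = 57.7500
row 1: -16.0000x + 16.0000y = 72.0000  (k_2=-14.2500)
row 2: -8.0000x + 16.0000y = 88.0000  (k_3=-30.2500)
Cramer on rows 1–2 → x = 2.0000, y = 6.5000

(2.0000, 6.5000)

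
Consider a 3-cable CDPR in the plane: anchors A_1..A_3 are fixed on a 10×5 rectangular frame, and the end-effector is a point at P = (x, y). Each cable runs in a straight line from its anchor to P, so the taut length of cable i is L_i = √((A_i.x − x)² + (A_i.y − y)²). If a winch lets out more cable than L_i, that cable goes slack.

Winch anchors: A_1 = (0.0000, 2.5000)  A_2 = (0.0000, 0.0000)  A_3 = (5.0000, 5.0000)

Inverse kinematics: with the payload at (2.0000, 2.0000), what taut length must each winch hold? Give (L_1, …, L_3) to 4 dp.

(2.0616, 2.8284, 4.2426)

L_1: Δ = A_1−P = (-2.0000, 0.5000) → ‖Δ‖ = √4.2500 = 2.0616
L_2: Δ = A_2−P = (-2.0000, -2.0000) → ‖Δ‖ = √8.0000 = 2.8284
L_3: Δ = A_3−P = (3.0000, 3.0000) → ‖Δ‖ = √18.0000 = 4.2426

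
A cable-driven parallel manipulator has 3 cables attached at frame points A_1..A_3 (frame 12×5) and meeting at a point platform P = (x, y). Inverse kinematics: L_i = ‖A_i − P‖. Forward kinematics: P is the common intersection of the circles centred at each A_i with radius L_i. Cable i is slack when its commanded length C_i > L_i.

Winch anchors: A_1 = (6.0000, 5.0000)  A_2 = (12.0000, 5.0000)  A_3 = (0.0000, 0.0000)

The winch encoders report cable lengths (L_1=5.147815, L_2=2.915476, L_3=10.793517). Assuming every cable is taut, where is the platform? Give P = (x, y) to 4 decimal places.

(10.5000, 2.5000)

expand ‖A_i−P‖²=L_i² and subtract eq 1 (k_i ≔ ‖A_i‖²−L_i²)
k_1 = 36.0000+25.0000−26.5000 = 34.5000
eq1−eq2 → [-12.0000  0.0000]·P = -126.0000
eq1−eq3 → [12.0000  10.0000]·P = 151.0000
2×2 solve → P = (10.5000, 2.5000)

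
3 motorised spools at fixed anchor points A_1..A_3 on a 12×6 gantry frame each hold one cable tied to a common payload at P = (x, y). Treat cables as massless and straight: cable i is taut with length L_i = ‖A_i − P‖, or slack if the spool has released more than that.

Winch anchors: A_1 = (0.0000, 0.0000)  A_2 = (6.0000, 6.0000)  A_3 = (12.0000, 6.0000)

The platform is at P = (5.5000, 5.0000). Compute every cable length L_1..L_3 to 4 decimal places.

(7.4330, 1.1180, 6.5765)

L_1: Δ = A_1−P = (-5.5000, -5.0000) → ‖Δ‖ = √55.2500 = 7.4330
L_2: Δ = A_2−P = (0.5000, 1.0000) → ‖Δ‖ = √1.2500 = 1.1180
L_3: Δ = A_3−P = (6.5000, 1.0000) → ‖Δ‖ = √43.2500 = 6.5765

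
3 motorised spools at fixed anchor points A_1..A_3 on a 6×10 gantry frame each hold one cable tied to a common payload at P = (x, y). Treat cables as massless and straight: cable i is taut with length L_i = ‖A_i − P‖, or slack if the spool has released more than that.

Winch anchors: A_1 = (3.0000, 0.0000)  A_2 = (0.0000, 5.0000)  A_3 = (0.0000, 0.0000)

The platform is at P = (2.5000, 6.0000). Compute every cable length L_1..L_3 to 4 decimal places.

(6.0208, 2.6926, 6.5000)

L_1 = √((3.0000−2.5000)² + (0.0000−6.0000)²) = 6.0208
L_2 = √((0.0000−2.5000)² + (5.0000−6.0000)²) = 2.6926
L_3 = √((0.0000−2.5000)² + (0.0000−6.0000)²) = 6.5000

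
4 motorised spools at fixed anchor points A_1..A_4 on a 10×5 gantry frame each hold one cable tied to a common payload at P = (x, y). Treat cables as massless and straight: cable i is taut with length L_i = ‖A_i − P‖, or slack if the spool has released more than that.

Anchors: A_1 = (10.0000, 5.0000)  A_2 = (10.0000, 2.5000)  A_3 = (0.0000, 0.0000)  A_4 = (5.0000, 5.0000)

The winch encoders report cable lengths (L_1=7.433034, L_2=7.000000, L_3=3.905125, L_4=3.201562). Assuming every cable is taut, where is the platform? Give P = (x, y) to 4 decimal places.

each cable: (A_i−P)·(A_i−P) = L_i²; let c_i = ‖A_i‖²−L_i²
c_1 = 100.0000+25.0000−55.2500 = 69.7500
row 1: 0.0000x + 5.0000y = 12.5000  (c_2=57.2500)
row 2: 20.0000x + 10.0000y = 85.0000  (c_3=-15.2500)
row 3: 10.0000x + 0.0000y = 30.0000  (c_4=39.7500)
Cramer on rows 1–2 → x = 3.0000, y = 2.5000
check cable 4: ‖A_4−P‖² = 10.2500 ≈ L_4² = 10.2500 ✓

(3.0000, 2.5000)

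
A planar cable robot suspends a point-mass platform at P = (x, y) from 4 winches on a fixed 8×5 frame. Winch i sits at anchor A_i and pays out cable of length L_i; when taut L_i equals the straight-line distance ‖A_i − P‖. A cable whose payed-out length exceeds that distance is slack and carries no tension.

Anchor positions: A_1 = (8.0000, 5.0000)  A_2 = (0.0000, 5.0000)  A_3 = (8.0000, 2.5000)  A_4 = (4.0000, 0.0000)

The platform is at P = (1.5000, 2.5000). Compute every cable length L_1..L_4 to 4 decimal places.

(6.9642, 2.9155, 6.5000, 3.5355)

L_1 = √((8.0000−1.5000)² + (5.0000−2.5000)²) = 6.9642
L_2 = √((0.0000−1.5000)² + (5.0000−2.5000)²) = 2.9155
L_3 = √((8.0000−1.5000)² + (2.5000−2.5000)²) = 6.5000
L_4 = √((4.0000−1.5000)² + (0.0000−2.5000)²) = 3.5355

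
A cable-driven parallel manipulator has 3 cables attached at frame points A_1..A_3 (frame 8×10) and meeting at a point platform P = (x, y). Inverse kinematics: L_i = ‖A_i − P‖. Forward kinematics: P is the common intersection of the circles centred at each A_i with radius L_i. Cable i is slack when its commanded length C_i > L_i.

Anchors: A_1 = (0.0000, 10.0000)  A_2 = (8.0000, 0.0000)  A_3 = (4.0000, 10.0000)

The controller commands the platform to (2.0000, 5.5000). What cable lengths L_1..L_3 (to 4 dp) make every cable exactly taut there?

cable 1: Δx=-2.0000, Δy=4.5000; L_1 = √(Δx²+Δy²) = 4.9244
cable 2: Δx=6.0000, Δy=-5.5000; L_2 = √(Δx²+Δy²) = 8.1394
cable 3: Δx=2.0000, Δy=4.5000; L_3 = √(Δx²+Δy²) = 4.9244

(4.9244, 8.1394, 4.9244)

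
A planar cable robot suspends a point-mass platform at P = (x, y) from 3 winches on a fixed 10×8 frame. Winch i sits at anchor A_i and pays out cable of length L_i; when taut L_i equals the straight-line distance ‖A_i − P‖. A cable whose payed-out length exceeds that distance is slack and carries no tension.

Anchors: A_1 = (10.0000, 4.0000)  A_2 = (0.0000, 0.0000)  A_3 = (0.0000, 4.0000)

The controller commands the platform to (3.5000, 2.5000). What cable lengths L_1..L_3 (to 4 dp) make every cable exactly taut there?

(6.6708, 4.3012, 3.8079)

L_1: Δ = A_1−P = (6.5000, 1.5000) → ‖Δ‖ = √44.5000 = 6.6708
L_2: Δ = A_2−P = (-3.5000, -2.5000) → ‖Δ‖ = √18.5000 = 4.3012
L_3: Δ = A_3−P = (-3.5000, 1.5000) → ‖Δ‖ = √14.5000 = 3.8079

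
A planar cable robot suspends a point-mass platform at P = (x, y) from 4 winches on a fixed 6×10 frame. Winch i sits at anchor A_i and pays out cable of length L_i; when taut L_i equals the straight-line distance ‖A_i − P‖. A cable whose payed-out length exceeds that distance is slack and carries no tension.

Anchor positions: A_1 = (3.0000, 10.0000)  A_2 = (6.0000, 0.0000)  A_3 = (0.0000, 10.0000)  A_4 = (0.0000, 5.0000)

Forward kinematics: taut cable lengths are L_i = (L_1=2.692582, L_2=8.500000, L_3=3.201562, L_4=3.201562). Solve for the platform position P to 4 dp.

circle eqns → linear via eq_j − eq_1; set q_j = A_j·A_j − L_j²
q_1 = 9.0000+100.0000−7.2500 = 101.7500
-6.0000·x + 20.0000·y = q_1−q_2 = 138.0000
6.0000·x + 0.0000·y = q_1−q_3 = 12.0000
6.0000·x + 10.0000·y = q_1−q_4 = 87.0000
solve first two rows → x=2.0000, y=7.5000
check cable 4: ‖A_4−P‖² = 10.2500 ≈ L_4² = 10.2500 ✓

(2.0000, 7.5000)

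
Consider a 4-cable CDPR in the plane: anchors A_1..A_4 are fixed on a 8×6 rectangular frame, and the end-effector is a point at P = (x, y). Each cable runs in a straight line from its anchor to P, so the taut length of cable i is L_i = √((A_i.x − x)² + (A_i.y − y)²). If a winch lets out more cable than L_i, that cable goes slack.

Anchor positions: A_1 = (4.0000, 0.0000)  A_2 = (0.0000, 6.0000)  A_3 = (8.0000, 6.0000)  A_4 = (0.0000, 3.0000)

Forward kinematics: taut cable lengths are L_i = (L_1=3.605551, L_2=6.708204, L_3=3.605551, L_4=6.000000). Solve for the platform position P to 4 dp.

each cable: (A_i−P)·(A_i−P) = L_i²; let k_i = ‖A_i‖²−L_i²
k_1 = 16.0000+0.0000−13.0000 = 3.0000
row 1: 8.0000x − 12.0000y = 12.0000  (k_2=-9.0000)
row 2: -8.0000x − 12.0000y = -84.0000  (k_3=87.0000)
row 3: 8.0000x − 6.0000y = 30.0000  (k_4=-27.0000)
Cramer on rows 1–2 → x = 6.0000, y = 3.0000
check cable 4: ‖A_4−P‖² = 36.0000 ≈ L_4² = 36.0000 ✓

(6.0000, 3.0000)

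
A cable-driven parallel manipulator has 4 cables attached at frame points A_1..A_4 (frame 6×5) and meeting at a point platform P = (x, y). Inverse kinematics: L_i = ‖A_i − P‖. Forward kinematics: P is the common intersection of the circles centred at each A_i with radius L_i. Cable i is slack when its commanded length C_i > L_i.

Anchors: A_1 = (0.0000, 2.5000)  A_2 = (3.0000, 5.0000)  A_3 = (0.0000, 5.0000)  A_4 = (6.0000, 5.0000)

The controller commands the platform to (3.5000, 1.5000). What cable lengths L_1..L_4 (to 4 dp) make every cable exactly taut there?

(3.6401, 3.5355, 4.9497, 4.3012)

cable 1: Δx=-3.5000, Δy=1.0000; L_1 = √(Δx²+Δy²) = 3.6401
cable 2: Δx=-0.5000, Δy=3.5000; L_2 = √(Δx²+Δy²) = 3.5355
cable 3: Δx=-3.5000, Δy=3.5000; L_3 = √(Δx²+Δy²) = 4.9497
cable 4: Δx=2.5000, Δy=3.5000; L_4 = √(Δx²+Δy²) = 4.3012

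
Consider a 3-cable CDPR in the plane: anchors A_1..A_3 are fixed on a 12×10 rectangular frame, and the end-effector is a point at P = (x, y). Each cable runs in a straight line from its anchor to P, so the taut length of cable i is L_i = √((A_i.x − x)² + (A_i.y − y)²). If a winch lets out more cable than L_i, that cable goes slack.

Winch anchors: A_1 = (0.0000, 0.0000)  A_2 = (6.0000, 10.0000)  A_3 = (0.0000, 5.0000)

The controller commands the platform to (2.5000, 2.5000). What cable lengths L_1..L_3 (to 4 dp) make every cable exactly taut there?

(3.5355, 8.2765, 3.5355)

cable 1: Δx=-2.5000, Δy=-2.5000; L_1 = √(Δx²+Δy²) = 3.5355
cable 2: Δx=3.5000, Δy=7.5000; L_2 = √(Δx²+Δy²) = 8.2765
cable 3: Δx=-2.5000, Δy=2.5000; L_3 = √(Δx²+Δy²) = 3.5355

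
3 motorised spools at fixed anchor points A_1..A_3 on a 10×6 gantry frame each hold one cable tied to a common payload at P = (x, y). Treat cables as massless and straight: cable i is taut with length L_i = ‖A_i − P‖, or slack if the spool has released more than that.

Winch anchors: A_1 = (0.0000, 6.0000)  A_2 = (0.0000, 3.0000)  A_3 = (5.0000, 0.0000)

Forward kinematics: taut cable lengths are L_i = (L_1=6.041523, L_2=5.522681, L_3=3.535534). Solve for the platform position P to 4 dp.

(5.5000, 3.5000)

each cable: (A_i−P)·(A_i−P) = L_i²; let k_i = ‖A_i‖²−L_i²
k_1 = 0.0000+36.0000−36.5000 = -0.5000
row 1: 0.0000x + 6.0000y = 21.0000  (k_2=-21.5000)
row 2: -10.0000x + 12.0000y = -13.0000  (k_3=12.5000)
Cramer on rows 1–2 → x = 5.5000, y = 3.5000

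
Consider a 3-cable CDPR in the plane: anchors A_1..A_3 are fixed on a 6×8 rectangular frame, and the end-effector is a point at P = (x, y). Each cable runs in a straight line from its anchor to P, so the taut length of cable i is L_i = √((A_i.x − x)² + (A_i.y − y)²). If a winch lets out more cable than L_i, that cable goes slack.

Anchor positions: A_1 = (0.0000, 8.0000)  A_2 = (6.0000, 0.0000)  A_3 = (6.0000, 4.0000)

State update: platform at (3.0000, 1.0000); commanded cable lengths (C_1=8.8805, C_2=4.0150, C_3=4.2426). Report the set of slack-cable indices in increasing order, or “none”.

i=1: geometric 7.6158 vs commanded 8.8805 ⇒ slack
i=2: geometric 3.1623 vs commanded 4.0150 ⇒ slack
i=3: geometric 4.2426 vs commanded 4.2426 ⇒ taut

1, 2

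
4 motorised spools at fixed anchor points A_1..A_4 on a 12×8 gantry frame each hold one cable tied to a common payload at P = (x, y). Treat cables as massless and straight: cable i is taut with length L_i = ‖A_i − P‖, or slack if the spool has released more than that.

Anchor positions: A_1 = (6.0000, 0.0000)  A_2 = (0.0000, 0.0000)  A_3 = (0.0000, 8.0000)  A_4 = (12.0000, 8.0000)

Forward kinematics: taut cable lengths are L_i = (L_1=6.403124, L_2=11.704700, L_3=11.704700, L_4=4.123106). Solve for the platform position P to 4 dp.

(11.0000, 4.0000)

circle eqns → linear via eq_j − eq_1; set k_j = A_j·A_j − L_j²
k_1 = 36.0000+0.0000−41.0000 = -5.0000
12.0000·x + 0.0000·y = k_1−k_2 = 132.0000
12.0000·x − 16.0000·y = k_1−k_3 = 68.0000
-12.0000·x − 16.0000·y = k_1−k_4 = -196.0000
solve first two rows → x=11.0000, y=4.0000
check cable 4: ‖A_4−P‖² = 17.0000 ≈ L_4² = 17.0000 ✓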